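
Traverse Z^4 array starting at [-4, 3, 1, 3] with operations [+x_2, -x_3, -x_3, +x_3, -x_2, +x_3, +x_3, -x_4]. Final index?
(-4, 3, 2, 2)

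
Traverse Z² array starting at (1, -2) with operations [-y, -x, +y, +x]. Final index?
(1, -2)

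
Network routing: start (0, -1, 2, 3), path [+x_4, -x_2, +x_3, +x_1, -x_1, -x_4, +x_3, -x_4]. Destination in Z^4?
(0, -2, 4, 2)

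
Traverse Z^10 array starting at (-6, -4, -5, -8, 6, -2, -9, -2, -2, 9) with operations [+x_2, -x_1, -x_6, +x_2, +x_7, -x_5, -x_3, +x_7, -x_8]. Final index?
(-7, -2, -6, -8, 5, -3, -7, -3, -2, 9)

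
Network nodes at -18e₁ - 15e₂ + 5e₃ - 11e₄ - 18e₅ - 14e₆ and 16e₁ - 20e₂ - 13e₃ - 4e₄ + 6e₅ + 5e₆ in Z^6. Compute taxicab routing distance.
107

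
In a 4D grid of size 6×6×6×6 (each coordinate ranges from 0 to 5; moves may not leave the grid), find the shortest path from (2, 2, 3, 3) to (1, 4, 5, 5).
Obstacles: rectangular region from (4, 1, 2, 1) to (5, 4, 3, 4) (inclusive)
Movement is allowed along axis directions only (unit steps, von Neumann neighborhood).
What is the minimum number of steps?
7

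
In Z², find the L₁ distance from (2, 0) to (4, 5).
7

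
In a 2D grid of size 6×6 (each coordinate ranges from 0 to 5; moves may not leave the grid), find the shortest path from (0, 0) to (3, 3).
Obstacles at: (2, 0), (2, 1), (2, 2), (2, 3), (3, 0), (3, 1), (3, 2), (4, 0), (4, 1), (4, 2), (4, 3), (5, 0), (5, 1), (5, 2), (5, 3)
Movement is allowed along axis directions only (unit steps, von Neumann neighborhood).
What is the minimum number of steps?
8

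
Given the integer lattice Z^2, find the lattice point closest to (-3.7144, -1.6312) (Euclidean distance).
(-4, -2)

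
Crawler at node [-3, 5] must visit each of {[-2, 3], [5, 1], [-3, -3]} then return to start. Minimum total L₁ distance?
32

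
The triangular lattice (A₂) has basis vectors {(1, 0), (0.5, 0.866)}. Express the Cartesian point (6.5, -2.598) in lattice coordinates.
8b₁ - 3b₂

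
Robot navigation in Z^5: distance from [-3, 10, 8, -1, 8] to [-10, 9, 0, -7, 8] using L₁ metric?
22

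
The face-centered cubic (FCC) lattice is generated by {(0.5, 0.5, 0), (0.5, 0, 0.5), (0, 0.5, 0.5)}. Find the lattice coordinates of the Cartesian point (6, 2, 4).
4b₁ + 8b₂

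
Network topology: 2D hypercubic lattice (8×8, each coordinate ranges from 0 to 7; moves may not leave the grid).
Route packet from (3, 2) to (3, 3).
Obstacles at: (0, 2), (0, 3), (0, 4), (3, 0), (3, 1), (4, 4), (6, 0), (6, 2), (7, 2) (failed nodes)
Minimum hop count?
1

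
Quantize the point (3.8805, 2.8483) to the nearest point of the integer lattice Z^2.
(4, 3)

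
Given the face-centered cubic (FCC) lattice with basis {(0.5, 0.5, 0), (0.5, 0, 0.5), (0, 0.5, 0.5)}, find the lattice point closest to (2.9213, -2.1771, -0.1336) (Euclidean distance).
(3, -2, 0)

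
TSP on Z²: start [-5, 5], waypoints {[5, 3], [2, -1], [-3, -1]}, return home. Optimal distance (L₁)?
32
(one optimal route: (-5, 5) → (5, 3) → (2, -1) → (-3, -1) → (-5, 5))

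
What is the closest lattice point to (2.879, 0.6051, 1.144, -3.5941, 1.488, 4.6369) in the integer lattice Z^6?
(3, 1, 1, -4, 1, 5)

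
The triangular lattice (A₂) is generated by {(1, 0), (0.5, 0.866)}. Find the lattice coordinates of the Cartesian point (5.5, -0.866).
6b₁ - b₂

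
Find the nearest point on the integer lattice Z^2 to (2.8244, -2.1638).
(3, -2)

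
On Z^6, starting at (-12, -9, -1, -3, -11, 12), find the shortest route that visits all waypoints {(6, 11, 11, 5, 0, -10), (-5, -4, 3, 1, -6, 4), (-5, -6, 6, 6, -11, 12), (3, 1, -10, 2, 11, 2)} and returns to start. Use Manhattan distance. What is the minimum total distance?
232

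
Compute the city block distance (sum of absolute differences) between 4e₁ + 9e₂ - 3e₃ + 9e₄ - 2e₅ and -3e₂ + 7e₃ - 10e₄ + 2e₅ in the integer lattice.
49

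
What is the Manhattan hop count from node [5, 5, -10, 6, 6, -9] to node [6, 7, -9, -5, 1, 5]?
34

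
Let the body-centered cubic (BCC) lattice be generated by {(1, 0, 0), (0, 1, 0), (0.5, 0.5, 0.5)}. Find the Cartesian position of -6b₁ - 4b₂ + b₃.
(-5.5, -3.5, 0.5)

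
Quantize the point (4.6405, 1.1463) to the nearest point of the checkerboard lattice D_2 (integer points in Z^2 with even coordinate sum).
(5, 1)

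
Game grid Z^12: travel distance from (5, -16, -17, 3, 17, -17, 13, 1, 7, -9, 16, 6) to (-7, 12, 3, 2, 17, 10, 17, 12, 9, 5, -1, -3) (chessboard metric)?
28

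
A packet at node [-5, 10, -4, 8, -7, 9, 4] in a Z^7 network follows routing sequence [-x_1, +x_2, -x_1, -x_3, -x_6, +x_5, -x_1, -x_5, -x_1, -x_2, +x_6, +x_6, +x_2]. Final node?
(-9, 11, -5, 8, -7, 10, 4)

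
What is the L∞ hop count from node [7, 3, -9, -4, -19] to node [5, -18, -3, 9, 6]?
25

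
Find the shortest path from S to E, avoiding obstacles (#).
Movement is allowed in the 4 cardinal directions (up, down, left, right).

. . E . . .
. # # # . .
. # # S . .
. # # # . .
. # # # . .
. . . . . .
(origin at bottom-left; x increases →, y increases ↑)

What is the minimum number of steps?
5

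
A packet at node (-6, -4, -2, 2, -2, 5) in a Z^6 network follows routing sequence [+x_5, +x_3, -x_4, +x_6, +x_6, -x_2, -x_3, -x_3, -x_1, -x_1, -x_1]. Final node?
(-9, -5, -3, 1, -1, 7)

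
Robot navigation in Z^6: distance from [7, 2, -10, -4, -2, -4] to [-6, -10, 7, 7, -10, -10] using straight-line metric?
28.688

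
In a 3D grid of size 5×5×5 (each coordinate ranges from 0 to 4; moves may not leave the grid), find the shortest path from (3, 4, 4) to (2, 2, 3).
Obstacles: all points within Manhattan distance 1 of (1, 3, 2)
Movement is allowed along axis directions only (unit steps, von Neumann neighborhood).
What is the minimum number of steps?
4
(one shortest path: (3, 4, 4) → (2, 4, 4) → (2, 3, 4) → (2, 2, 4) → (2, 2, 3))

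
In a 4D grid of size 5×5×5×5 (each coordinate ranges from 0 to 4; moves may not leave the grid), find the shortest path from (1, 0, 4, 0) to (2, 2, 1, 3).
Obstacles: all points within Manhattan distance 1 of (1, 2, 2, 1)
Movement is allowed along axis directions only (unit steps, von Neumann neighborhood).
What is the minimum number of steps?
9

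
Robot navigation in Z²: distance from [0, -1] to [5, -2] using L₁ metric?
6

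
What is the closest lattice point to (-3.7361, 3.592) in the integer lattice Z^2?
(-4, 4)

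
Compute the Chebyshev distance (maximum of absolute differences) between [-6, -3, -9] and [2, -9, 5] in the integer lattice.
14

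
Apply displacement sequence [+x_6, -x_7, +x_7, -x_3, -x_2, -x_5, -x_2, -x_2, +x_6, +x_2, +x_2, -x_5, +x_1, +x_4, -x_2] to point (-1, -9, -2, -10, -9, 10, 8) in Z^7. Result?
(0, -11, -3, -9, -11, 12, 8)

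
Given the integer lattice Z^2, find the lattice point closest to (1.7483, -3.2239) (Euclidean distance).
(2, -3)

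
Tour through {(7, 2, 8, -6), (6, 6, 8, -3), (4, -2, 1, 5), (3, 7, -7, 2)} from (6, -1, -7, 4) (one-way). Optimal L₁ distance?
65
(one optimal route: (6, -1, -7, 4) → (4, -2, 1, 5) → (3, 7, -7, 2) → (6, 6, 8, -3) → (7, 2, 8, -6))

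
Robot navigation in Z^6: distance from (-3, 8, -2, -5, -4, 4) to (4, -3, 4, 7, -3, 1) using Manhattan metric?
40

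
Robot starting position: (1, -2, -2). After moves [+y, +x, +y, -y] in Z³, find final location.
(2, -1, -2)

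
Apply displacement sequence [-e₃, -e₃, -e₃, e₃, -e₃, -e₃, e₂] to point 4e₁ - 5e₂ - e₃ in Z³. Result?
(4, -4, -5)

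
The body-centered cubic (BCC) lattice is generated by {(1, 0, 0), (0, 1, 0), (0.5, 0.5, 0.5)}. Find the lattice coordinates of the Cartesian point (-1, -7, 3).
-4b₁ - 10b₂ + 6b₃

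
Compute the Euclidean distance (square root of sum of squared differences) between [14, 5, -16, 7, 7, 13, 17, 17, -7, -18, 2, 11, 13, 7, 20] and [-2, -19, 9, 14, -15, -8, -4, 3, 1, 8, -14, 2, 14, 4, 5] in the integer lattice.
66.1816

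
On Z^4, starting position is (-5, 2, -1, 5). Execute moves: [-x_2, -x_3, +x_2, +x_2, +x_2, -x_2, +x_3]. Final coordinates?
(-5, 3, -1, 5)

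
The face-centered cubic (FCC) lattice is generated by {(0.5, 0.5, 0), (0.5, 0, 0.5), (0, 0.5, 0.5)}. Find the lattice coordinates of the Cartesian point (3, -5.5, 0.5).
-3b₁ + 9b₂ - 8b₃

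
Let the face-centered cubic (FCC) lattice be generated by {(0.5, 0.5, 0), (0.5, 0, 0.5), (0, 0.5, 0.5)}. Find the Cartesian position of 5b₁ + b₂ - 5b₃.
(3, 0, -2)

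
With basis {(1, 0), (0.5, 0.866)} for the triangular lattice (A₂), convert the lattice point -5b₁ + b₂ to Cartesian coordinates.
(-4.5, 0.866)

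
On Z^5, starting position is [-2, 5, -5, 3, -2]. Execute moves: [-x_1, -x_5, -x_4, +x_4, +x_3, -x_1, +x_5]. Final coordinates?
(-4, 5, -4, 3, -2)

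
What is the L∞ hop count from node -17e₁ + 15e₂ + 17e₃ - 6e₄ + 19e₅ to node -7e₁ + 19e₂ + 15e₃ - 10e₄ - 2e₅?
21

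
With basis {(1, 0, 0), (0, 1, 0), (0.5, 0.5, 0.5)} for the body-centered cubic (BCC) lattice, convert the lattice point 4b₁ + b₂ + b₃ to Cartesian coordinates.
(4.5, 1.5, 0.5)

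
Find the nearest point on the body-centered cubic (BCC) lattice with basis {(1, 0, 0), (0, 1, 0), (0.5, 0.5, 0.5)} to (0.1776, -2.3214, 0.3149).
(0.5, -2.5, 0.5)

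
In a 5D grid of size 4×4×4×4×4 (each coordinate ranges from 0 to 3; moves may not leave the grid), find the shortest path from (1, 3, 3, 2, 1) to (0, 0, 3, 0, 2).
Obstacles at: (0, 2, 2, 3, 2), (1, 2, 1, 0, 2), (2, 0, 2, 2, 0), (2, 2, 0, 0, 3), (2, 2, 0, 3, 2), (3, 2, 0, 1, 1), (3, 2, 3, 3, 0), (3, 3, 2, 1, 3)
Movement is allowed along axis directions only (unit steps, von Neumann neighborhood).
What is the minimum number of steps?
7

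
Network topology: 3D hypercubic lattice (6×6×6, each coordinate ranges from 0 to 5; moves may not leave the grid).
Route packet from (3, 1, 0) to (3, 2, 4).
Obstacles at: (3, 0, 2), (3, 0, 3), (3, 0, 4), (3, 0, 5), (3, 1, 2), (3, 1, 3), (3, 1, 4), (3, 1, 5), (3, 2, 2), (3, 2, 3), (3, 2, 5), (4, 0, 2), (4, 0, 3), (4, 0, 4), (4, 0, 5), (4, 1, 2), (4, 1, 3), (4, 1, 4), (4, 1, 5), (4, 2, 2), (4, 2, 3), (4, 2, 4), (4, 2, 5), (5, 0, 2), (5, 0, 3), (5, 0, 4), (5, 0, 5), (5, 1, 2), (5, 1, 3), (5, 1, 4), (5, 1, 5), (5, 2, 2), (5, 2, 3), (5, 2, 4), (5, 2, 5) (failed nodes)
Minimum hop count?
7
(one shortest path: (3, 1, 0) → (2, 1, 0) → (2, 2, 0) → (2, 2, 1) → (2, 2, 2) → (2, 2, 3) → (2, 2, 4) → (3, 2, 4))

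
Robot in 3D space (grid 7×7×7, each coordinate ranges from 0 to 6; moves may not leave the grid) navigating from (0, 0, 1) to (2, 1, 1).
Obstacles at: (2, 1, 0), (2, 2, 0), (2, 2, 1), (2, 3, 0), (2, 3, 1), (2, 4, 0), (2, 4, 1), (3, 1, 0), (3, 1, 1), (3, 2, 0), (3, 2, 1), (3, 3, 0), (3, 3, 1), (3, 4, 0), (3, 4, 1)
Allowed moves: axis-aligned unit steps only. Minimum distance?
3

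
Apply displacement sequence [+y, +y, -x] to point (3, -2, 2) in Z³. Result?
(2, 0, 2)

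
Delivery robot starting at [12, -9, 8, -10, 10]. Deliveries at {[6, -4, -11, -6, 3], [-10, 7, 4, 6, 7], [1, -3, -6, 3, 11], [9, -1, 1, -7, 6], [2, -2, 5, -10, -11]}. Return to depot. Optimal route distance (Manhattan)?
210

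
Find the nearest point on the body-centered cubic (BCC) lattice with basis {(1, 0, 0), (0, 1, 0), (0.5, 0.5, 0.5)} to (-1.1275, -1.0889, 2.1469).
(-1, -1, 2)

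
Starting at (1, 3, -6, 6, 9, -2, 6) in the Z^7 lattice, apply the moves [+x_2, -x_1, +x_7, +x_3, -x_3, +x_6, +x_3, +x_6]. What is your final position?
(0, 4, -5, 6, 9, 0, 7)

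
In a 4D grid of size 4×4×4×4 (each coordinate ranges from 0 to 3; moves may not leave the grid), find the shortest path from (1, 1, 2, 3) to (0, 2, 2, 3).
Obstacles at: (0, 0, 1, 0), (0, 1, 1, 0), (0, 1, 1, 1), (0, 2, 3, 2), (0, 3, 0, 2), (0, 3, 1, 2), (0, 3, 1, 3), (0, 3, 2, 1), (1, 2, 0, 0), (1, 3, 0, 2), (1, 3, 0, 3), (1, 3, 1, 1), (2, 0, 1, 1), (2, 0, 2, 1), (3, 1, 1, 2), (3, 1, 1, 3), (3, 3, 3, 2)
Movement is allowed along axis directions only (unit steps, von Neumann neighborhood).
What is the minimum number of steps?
2
(one shortest path: (1, 1, 2, 3) → (0, 1, 2, 3) → (0, 2, 2, 3))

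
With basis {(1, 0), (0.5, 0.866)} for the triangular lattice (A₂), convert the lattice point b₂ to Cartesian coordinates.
(0.5, 0.866)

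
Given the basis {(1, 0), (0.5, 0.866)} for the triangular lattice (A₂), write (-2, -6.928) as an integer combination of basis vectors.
2b₁ - 8b₂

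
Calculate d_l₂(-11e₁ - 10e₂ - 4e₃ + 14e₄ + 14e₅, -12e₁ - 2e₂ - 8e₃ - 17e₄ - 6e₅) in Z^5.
37.9737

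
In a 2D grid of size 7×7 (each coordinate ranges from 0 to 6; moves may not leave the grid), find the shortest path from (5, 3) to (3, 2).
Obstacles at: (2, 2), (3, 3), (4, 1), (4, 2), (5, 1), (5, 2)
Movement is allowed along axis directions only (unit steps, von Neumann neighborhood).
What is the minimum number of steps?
9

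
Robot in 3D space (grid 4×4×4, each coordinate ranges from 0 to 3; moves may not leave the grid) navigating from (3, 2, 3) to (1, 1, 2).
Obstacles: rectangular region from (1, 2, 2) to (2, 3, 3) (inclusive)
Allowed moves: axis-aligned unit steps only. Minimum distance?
4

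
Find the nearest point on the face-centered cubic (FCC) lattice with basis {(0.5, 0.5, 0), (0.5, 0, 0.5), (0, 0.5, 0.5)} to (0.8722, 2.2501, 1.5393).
(1, 2.5, 1.5)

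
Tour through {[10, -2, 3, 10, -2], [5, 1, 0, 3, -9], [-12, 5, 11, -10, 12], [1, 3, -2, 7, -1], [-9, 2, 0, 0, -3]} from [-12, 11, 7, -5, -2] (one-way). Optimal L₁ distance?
138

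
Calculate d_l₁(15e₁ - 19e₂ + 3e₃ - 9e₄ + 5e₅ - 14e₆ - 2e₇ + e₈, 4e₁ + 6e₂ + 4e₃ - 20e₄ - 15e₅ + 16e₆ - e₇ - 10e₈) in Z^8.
110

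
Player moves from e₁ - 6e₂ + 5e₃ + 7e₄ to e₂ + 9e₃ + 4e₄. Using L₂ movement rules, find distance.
8.66025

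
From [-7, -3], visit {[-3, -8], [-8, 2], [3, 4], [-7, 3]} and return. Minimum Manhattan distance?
46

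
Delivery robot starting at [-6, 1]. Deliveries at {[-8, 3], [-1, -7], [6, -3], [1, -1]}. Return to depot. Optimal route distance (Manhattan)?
48
(one optimal route: (-6, 1) → (-8, 3) → (-1, -7) → (6, -3) → (1, -1) → (-6, 1))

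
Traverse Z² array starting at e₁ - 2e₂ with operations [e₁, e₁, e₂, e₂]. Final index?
(3, 0)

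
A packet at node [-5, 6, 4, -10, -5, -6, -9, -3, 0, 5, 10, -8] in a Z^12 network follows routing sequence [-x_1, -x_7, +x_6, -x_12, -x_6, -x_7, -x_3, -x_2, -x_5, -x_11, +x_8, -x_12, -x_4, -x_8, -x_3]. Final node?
(-6, 5, 2, -11, -6, -6, -11, -3, 0, 5, 9, -10)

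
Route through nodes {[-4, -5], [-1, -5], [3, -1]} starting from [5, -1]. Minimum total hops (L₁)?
13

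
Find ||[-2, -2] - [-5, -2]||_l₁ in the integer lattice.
3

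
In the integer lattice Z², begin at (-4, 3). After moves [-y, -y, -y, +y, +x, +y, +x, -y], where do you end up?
(-2, 1)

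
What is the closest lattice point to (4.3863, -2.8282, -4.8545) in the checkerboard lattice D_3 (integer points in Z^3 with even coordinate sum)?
(4, -3, -5)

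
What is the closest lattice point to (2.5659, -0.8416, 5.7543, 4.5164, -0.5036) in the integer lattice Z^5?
(3, -1, 6, 5, -1)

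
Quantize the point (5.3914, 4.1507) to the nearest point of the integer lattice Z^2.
(5, 4)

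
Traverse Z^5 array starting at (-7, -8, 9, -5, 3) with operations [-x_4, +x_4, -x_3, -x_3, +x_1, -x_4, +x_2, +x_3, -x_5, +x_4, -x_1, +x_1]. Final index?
(-6, -7, 8, -5, 2)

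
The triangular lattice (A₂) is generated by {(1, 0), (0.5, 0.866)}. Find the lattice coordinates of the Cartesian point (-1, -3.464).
b₁ - 4b₂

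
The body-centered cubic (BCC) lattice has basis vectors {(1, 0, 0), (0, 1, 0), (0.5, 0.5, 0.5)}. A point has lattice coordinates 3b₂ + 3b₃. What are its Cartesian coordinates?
(1.5, 4.5, 1.5)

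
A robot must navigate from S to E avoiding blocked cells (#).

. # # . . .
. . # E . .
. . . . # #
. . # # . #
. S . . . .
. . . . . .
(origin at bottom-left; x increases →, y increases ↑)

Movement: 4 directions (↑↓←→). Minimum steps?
5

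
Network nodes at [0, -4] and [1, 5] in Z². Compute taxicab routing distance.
10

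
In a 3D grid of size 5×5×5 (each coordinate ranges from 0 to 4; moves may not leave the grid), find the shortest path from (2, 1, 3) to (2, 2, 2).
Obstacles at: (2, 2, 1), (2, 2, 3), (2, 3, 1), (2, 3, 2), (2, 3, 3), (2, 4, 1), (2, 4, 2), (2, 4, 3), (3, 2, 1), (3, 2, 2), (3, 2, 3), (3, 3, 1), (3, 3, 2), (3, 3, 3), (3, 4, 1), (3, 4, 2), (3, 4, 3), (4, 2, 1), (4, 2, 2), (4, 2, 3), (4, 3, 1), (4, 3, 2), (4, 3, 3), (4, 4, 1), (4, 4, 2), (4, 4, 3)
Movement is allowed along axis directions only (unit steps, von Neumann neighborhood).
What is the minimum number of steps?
2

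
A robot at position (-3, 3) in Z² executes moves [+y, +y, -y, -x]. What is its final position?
(-4, 4)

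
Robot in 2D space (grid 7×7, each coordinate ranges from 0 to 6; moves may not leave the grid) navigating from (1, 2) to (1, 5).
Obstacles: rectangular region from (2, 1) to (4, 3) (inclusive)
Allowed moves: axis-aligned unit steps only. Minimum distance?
3
(one shortest path: (1, 2) → (1, 3) → (1, 4) → (1, 5))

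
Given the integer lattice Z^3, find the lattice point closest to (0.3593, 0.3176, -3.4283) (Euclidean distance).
(0, 0, -3)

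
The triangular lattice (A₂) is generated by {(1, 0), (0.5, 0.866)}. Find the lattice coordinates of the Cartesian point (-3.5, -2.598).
-2b₁ - 3b₂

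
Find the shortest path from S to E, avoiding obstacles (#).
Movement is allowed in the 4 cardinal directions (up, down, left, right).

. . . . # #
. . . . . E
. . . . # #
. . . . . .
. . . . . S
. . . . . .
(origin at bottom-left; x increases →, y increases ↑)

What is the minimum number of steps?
7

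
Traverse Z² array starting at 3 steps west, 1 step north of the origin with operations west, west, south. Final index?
(-5, 0)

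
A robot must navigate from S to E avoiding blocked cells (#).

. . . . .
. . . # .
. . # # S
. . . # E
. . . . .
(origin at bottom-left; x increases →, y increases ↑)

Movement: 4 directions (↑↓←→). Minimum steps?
1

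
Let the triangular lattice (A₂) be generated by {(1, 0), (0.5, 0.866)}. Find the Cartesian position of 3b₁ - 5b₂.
(0.5, -4.33)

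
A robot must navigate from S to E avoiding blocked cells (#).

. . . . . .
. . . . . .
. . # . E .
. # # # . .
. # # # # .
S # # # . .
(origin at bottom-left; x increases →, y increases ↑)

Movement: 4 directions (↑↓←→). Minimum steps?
9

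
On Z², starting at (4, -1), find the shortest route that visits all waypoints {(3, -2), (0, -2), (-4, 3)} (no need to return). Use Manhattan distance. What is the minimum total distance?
14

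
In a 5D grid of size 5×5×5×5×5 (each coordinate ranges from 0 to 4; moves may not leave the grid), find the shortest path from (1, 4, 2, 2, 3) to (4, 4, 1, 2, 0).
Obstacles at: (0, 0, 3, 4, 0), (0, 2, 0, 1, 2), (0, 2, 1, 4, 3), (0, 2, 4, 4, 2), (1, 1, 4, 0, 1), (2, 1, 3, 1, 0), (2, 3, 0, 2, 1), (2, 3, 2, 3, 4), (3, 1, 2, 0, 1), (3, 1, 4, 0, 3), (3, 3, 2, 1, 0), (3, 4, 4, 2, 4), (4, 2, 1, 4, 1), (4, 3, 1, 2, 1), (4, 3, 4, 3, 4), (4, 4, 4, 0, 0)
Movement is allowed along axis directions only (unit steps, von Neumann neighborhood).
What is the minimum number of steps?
7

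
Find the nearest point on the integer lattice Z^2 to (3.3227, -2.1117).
(3, -2)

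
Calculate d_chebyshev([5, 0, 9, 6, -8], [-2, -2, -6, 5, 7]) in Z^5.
15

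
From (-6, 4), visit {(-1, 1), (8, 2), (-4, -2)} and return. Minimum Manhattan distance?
40
(one optimal route: (-6, 4) → (8, 2) → (-1, 1) → (-4, -2) → (-6, 4))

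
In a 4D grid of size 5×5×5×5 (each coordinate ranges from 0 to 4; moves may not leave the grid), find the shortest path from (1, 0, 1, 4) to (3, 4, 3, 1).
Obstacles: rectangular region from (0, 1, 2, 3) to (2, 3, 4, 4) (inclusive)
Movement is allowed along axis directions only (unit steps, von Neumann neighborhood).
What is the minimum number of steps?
11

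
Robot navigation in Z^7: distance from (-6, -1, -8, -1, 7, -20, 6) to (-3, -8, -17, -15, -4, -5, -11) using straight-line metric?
31.1448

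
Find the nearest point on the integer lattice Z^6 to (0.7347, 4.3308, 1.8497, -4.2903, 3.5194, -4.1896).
(1, 4, 2, -4, 4, -4)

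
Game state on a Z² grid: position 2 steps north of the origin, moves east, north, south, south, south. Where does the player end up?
(1, 0)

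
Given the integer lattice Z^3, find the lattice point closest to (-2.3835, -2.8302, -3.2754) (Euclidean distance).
(-2, -3, -3)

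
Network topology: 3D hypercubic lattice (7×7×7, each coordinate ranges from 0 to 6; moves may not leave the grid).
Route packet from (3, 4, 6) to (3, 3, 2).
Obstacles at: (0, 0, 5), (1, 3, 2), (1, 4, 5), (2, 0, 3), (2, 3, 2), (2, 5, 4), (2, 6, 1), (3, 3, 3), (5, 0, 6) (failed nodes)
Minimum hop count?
5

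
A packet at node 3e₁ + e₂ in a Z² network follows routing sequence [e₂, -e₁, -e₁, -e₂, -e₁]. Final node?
(0, 1)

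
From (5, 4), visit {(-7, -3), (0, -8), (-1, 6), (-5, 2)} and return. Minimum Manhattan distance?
52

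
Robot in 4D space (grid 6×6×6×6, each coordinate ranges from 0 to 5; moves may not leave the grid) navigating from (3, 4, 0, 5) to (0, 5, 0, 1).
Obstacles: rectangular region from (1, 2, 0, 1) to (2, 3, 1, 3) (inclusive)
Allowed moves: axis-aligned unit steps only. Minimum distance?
8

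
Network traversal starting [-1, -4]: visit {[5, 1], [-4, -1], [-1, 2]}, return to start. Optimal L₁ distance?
30
(one optimal route: (-1, -4) → (5, 1) → (-1, 2) → (-4, -1) → (-1, -4))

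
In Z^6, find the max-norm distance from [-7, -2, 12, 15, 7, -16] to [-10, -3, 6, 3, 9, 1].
17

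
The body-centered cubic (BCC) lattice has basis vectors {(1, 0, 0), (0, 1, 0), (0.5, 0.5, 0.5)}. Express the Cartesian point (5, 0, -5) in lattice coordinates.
10b₁ + 5b₂ - 10b₃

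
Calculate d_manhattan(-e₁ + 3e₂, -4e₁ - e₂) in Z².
7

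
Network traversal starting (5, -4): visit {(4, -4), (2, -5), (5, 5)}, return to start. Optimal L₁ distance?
26
(one optimal route: (5, -4) → (4, -4) → (2, -5) → (5, 5) → (5, -4))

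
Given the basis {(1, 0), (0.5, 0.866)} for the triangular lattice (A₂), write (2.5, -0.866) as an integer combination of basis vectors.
3b₁ - b₂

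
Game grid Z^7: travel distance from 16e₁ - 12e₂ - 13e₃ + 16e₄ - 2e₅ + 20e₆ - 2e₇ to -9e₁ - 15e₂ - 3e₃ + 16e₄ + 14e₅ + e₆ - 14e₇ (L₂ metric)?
38.6652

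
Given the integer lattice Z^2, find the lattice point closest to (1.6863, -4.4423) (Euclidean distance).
(2, -4)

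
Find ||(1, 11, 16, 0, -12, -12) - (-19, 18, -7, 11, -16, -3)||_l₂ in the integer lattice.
34.5832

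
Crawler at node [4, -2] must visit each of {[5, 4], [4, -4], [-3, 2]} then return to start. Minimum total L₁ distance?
32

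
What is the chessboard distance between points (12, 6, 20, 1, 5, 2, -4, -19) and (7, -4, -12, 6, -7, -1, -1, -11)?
32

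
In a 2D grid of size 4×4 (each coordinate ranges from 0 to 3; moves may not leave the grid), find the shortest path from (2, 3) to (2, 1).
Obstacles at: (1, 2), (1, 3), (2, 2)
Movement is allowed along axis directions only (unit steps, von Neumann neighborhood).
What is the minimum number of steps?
4
(one shortest path: (2, 3) → (3, 3) → (3, 2) → (3, 1) → (2, 1))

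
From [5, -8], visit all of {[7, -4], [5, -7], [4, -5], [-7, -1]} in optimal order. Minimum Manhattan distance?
25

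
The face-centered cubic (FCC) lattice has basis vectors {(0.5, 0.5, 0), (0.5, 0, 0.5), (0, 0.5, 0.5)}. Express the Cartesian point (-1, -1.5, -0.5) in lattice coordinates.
-2b₁ - b₃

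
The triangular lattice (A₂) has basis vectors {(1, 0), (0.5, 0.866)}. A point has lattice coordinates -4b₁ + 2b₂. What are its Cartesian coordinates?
(-3, 1.732)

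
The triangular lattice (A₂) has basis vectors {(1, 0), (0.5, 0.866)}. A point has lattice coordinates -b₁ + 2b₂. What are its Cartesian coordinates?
(0, 1.732)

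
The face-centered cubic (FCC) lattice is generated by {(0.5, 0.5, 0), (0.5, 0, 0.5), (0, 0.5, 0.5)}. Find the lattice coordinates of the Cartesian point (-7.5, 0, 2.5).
-10b₁ - 5b₂ + 10b₃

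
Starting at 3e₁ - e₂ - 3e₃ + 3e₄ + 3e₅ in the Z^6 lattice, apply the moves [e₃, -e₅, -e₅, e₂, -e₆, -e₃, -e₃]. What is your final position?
(3, 0, -4, 3, 1, -1)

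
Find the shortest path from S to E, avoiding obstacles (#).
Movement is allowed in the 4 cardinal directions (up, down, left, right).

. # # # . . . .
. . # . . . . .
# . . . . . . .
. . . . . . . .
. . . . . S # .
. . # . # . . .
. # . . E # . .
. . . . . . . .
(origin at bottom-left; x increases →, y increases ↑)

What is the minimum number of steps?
5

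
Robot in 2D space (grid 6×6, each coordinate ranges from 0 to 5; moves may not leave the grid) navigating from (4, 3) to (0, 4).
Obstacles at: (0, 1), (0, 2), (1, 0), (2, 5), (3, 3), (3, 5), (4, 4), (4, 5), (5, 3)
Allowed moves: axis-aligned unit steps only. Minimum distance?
7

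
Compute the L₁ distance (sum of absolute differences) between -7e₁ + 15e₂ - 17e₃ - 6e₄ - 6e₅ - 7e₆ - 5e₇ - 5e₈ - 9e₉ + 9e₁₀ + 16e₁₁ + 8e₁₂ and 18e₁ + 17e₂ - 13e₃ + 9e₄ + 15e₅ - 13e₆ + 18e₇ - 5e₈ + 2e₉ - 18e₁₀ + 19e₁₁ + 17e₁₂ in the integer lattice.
146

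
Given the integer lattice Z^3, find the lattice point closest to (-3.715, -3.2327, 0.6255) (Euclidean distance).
(-4, -3, 1)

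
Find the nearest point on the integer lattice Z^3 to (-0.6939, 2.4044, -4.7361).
(-1, 2, -5)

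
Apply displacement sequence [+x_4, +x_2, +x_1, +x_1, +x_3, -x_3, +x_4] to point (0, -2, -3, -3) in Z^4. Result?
(2, -1, -3, -1)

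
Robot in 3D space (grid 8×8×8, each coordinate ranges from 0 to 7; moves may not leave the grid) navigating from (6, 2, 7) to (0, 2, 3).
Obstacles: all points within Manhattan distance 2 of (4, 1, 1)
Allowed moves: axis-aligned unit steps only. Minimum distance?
10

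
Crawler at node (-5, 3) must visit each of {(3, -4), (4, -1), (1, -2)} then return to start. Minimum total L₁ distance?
32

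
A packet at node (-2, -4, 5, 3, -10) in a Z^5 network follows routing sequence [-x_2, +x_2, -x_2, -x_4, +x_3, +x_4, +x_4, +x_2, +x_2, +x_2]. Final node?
(-2, -2, 6, 4, -10)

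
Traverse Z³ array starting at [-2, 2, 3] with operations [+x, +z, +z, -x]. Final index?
(-2, 2, 5)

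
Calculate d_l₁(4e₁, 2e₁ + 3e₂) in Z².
5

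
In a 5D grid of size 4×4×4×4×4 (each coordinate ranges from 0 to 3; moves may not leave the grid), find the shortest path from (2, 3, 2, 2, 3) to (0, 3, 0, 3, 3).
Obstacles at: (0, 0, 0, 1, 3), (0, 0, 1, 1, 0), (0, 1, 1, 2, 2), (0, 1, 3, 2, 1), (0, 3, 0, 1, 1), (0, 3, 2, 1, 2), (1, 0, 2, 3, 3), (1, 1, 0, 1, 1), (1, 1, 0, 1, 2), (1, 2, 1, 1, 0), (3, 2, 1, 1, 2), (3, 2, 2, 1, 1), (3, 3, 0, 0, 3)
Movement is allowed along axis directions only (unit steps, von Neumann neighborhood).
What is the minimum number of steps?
5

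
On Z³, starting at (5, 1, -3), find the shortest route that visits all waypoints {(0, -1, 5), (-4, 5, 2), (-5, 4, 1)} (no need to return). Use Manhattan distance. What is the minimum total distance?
31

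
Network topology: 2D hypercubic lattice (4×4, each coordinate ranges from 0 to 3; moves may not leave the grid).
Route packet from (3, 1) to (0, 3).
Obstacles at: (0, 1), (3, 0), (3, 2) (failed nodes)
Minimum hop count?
5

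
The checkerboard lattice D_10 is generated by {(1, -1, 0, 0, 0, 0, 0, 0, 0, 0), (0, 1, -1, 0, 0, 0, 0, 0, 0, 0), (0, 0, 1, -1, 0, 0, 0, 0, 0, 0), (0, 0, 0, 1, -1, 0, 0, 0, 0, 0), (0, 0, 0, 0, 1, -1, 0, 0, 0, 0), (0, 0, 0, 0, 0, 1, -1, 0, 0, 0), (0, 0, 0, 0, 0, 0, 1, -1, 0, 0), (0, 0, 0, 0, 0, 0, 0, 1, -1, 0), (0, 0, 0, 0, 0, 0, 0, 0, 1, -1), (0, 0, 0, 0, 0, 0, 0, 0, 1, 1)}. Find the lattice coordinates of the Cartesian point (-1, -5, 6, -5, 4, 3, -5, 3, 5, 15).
-b₁ - 6b₂ - 5b₄ - b₅ + 2b₆ - 3b₇ - 5b₉ + 10b₁₀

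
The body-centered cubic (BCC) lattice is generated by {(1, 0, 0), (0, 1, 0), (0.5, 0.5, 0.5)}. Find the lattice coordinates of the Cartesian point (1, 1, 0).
b₁ + b₂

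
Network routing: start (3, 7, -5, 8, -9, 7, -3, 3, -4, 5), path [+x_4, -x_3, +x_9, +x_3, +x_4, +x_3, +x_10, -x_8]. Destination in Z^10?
(3, 7, -4, 10, -9, 7, -3, 2, -3, 6)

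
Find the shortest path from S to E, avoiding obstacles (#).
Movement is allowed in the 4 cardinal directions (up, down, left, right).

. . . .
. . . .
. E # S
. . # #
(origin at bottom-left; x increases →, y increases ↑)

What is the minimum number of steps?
4
(one shortest path: (3, 1) → (3, 2) → (2, 2) → (1, 2) → (1, 1))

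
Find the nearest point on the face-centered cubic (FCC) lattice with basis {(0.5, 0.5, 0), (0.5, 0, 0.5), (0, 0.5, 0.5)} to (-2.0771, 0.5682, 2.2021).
(-2, 0.5, 2.5)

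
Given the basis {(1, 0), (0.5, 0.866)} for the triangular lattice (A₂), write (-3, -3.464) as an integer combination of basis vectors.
-b₁ - 4b₂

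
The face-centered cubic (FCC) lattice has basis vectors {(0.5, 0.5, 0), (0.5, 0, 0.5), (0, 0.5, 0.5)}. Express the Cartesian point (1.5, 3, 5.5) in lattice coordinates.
-b₁ + 4b₂ + 7b₃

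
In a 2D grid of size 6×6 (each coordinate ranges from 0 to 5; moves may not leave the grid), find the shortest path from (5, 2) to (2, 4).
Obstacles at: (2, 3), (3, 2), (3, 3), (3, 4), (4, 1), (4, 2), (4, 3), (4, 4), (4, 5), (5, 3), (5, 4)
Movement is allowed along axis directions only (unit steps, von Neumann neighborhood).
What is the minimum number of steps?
11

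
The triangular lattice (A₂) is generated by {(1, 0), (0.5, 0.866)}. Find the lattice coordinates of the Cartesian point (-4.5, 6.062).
-8b₁ + 7b₂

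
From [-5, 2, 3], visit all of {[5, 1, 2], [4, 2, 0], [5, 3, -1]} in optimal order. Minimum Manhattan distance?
19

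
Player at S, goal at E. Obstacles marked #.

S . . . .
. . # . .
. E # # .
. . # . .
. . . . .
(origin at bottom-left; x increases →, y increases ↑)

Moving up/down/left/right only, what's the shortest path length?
3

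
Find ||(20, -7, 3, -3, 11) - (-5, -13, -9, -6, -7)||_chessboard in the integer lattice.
25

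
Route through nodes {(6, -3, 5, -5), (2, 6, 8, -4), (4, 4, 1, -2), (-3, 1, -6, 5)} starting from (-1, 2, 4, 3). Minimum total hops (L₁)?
69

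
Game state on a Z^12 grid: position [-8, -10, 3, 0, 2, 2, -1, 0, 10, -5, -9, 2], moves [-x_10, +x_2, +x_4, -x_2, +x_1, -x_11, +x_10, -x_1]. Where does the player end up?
(-8, -10, 3, 1, 2, 2, -1, 0, 10, -5, -10, 2)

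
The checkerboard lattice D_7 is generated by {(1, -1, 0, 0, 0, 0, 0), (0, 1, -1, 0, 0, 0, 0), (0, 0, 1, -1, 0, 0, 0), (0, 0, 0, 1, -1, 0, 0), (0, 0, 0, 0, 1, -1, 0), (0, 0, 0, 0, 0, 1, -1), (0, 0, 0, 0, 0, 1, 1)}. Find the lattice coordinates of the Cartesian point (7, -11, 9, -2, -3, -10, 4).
7b₁ - 4b₂ + 5b₃ + 3b₄ - 7b₆ - 3b₇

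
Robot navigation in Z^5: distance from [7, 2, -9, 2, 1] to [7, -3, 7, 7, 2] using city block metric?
27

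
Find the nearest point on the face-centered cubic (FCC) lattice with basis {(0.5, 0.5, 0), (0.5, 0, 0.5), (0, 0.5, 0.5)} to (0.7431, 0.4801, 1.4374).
(1, 0.5, 1.5)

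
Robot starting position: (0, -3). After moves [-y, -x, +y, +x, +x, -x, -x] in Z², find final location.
(-1, -3)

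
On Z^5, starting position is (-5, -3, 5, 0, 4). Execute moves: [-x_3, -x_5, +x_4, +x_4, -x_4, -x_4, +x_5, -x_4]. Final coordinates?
(-5, -3, 4, -1, 4)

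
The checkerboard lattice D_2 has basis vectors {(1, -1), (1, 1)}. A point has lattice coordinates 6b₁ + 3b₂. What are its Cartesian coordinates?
(9, -3)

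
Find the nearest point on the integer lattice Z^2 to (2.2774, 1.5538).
(2, 2)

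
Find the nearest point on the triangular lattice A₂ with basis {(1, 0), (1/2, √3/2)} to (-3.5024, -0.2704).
(-4, 0)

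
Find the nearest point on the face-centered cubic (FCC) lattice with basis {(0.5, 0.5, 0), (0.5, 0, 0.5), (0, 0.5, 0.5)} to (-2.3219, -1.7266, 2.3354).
(-2.5, -2, 2.5)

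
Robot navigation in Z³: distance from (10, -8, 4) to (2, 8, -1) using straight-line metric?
18.5742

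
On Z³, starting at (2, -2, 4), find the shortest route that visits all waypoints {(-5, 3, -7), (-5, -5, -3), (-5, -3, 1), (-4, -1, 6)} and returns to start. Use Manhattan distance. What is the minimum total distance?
56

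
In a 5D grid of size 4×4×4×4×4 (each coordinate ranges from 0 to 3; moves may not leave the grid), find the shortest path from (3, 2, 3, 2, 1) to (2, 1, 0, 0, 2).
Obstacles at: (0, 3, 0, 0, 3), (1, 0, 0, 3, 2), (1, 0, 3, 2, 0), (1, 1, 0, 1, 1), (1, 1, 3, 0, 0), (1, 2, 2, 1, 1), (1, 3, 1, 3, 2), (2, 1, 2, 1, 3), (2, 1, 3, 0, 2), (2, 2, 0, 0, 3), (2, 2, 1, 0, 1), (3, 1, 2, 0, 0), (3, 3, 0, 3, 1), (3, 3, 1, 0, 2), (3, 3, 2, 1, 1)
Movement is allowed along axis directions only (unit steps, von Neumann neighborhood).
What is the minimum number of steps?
8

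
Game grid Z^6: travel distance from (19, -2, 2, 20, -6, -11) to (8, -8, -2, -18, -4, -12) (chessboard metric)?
38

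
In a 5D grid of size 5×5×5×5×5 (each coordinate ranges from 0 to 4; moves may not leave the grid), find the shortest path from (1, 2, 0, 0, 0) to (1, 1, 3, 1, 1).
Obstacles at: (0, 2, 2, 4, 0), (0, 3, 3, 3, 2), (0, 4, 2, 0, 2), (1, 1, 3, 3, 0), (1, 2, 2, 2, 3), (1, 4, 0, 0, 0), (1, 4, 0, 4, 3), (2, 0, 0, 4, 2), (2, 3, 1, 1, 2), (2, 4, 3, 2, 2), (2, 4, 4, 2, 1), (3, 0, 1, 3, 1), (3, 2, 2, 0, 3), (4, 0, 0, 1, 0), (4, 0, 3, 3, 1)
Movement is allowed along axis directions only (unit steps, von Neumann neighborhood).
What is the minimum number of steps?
6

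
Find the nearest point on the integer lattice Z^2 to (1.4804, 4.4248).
(1, 4)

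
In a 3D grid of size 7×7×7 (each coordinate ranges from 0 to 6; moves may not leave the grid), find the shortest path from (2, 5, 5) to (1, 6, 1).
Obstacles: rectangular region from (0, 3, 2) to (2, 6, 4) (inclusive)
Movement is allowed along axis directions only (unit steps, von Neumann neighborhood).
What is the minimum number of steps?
8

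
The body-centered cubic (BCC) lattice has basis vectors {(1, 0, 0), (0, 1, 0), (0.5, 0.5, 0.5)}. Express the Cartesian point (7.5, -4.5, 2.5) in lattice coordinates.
5b₁ - 7b₂ + 5b₃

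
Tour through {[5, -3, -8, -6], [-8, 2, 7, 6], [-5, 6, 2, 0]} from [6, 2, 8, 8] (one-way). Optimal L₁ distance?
70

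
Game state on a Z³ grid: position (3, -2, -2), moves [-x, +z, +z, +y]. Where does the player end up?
(2, -1, 0)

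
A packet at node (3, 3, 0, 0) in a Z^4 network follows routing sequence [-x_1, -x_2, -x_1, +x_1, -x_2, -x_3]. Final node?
(2, 1, -1, 0)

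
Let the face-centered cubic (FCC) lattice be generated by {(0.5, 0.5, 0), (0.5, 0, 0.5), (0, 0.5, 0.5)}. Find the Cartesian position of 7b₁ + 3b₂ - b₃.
(5, 3, 1)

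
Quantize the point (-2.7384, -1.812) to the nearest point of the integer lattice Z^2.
(-3, -2)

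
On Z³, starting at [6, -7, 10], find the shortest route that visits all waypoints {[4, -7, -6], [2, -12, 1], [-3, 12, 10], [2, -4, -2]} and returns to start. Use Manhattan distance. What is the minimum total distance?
102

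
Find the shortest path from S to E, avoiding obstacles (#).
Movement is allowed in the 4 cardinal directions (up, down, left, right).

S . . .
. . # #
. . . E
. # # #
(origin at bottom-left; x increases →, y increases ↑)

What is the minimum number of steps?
5
(one shortest path: (0, 3) → (1, 3) → (1, 2) → (1, 1) → (2, 1) → (3, 1))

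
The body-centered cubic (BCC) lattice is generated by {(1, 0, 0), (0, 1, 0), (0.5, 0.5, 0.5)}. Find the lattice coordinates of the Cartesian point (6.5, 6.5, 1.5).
5b₁ + 5b₂ + 3b₃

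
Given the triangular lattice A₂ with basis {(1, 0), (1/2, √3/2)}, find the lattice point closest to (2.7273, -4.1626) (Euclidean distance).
(2.5, -4.33)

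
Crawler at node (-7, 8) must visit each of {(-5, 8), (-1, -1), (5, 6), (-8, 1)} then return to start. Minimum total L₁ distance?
44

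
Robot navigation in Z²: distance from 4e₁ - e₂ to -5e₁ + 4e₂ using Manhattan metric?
14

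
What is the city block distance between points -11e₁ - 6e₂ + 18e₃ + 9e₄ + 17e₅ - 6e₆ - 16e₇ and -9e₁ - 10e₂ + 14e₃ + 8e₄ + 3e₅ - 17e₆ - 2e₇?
50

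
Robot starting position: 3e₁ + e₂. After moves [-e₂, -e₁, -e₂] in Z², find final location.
(2, -1)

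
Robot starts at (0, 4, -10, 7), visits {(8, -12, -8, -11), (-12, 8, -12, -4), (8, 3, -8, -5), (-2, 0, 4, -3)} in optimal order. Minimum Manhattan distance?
112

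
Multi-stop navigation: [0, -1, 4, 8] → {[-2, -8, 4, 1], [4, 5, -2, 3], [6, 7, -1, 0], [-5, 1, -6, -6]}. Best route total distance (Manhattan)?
79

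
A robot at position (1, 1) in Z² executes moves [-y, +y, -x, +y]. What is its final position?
(0, 2)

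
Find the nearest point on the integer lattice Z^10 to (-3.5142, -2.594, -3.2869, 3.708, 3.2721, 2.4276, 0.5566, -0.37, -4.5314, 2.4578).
(-4, -3, -3, 4, 3, 2, 1, 0, -5, 2)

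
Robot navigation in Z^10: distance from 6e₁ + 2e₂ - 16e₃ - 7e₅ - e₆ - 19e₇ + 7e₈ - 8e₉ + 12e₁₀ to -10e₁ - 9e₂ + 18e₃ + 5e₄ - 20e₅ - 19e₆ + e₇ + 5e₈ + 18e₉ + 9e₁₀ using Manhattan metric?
148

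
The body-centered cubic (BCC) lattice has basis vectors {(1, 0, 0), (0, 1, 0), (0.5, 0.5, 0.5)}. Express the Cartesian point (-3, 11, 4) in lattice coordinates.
-7b₁ + 7b₂ + 8b₃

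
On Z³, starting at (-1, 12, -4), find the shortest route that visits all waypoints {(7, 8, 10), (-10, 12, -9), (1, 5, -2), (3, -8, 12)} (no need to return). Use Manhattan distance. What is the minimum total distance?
82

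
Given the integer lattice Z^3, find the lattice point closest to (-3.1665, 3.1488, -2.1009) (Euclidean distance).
(-3, 3, -2)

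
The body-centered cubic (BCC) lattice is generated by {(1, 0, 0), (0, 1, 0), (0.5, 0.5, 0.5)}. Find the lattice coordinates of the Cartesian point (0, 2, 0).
2b₂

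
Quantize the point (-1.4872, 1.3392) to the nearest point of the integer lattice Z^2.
(-1, 1)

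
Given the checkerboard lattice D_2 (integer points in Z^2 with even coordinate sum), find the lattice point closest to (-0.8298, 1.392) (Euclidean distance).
(-1, 1)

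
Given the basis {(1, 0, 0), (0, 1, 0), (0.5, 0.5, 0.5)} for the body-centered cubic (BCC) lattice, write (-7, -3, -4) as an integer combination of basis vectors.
-3b₁ + b₂ - 8b₃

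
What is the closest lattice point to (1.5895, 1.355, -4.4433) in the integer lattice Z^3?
(2, 1, -4)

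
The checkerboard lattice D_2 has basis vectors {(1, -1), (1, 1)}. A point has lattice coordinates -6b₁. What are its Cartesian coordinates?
(-6, 6)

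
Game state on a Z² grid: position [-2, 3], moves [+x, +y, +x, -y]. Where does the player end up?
(0, 3)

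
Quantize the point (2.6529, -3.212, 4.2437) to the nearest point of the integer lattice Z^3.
(3, -3, 4)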